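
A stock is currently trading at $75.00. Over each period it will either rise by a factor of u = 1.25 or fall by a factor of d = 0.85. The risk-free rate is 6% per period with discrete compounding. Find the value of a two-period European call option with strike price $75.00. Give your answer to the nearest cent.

$12.43

Risk-neutral probability p = (1 + 0.06 − 0.85)/(1.25 − 0.85) = 0.2100/0.4000 = 0.5250
Terminal stock prices: S_uu = 117.2, S_ud = 79.69, S_dd = 54.19
Terminal payoffs (S − K): max(42.19, 0) = 42.19, max(4.688, 0) = 4.688, max(-20.81, 0) = 0
Node u (S = 93.75): V_u = 1/1.06·[0.5250·42.1875 + 0.4750·4.6875] = 22.9953
Node d (S = 63.75): V_d = 1/1.06·[0.5250·4.6875 + 0.4750·0.0000] = 2.3216
Node 0 (S = 75): V_0 = 1/1.06·[0.5250·22.9953 + 0.4750·2.3216] = 12.4295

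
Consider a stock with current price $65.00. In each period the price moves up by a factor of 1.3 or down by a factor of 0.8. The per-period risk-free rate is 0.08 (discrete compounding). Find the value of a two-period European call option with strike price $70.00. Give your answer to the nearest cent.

Risk-neutral probability p = (1 + 0.08 − 0.8)/(1.3 − 0.8) = 0.2800/0.5000 = 0.5600
Terminal stock prices: S_uu = 109.9, S_ud = 67.6, S_dd = 41.6
Terminal payoffs (S − K): max(39.85, 0) = 39.85, max(-2.4, 0) = 0, max(-28.4, 0) = 0
Node u (S = 84.5): V_u = 1/1.08·[0.5600·39.8500 + 0.4400·0.0000] = 20.6630
Node d (S = 52): V_d = 1/1.08·[0.5600·0.0000 + 0.4400·0.0000] = 0.0000
Node 0 (S = 65): V_0 = 1/1.08·[0.5600·20.6630 + 0.4400·0.0000] = 10.7141

$10.71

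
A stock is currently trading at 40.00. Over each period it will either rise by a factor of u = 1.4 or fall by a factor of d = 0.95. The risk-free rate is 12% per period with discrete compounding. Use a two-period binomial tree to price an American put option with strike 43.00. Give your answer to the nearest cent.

3.00

Risk-neutral probability p = (1 + 0.12 − 0.95)/(1.4 − 0.95) = 0.1700/0.4500 = 0.3778
Terminal stock prices: S_uu = 78.4, S_ud = 53.2, S_dd = 36.1
Terminal payoffs (K − S): max(-35.4, 0) = 0, max(-10.2, 0) = 0, max(6.9, 0) = 6.9
Node u (S = 56): continuation = 1/1.12·[0.3778·0.0000 + 0.6222·0.0000] = 0.0000; exercise value = 0.0000 ≤ continuation, so V_u = 0.0000
Node d (S = 38): continuation = 1/1.12·[0.3778·0.0000 + 0.6222·6.9000] = 3.8333; exercise value = 5.0000 > continuation, so V_d = 5.0000 (exercise)
Node 0 (S = 40): continuation = 1/1.12·[0.3778·0.0000 + 0.6222·5.0000] = 2.7778; exercise value = 3.0000 > continuation, so V_0 = 3.0000 (exercise)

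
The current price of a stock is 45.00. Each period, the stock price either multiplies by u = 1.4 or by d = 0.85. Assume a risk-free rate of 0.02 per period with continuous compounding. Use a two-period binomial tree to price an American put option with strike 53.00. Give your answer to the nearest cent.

Risk-neutral probability p = (e^0.02 − 0.85)/(1.4 − 0.85) = 0.1702/0.5500 = 0.3095
Terminal stock prices: S_uu = 88.2, S_ud = 53.55, S_dd = 32.51
Terminal payoffs (K − S): max(-35.2, 0) = 0, max(-0.55, 0) = 0, max(20.49, 0) = 20.49
Node u (S = 63): continuation = e^(−0.02)·[0.3095·0.0000 + 0.6905·0.0000] = 0.0000; exercise value = 0.0000 ≤ continuation, so V_u = 0.0000
Node d (S = 38.25): continuation = e^(−0.02)·[0.3095·0.0000 + 0.6905·20.4875] = 13.8674; exercise value = 14.7500 > continuation, so V_d = 14.7500 (exercise)
Node 0 (S = 45): continuation = e^(−0.02)·[0.3095·0.0000 + 0.6905·14.7500] = 9.9838; exercise value = 8.0000 ≤ continuation, so V_0 = 9.9838

9.98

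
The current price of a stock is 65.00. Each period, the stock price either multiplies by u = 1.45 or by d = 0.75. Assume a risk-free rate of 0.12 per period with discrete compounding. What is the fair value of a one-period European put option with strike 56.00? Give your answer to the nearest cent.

Risk-neutral probability p = (1 + 0.12 − 0.75)/(1.45 − 0.75) = 0.3700/0.7000 = 0.5286
Terminal stock prices: S_u = 94.25, S_d = 48.75
Terminal payoffs (K − S): max(-38.25, 0) = 0, max(7.25, 0) = 7.25
Node 0 (S = 65): V_0 = 1/1.12·[0.5286·0.0000 + 0.4714·7.2500] = 3.0517

3.05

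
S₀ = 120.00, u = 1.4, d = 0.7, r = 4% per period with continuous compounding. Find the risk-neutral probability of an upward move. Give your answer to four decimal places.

Risk-neutral probability p = (e^0.04 − 0.7)/(1.4 − 0.7) = 0.3408/0.7000 = 0.4869

p = 0.4869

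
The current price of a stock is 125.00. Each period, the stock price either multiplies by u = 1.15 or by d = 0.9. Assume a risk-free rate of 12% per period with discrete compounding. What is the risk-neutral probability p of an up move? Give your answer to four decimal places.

p = 0.8800

Risk-neutral probability p = (1 + 0.12 − 0.9)/(1.15 − 0.9) = 0.2200/0.2500 = 0.8800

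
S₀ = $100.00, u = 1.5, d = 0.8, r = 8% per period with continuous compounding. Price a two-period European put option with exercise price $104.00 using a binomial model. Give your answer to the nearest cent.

Risk-neutral probability p = (e^0.08 − 0.8)/(1.5 − 0.8) = 0.2833/0.7000 = 0.4047
Terminal stock prices: S_uu = 225, S_ud = 120, S_dd = 64
Terminal payoffs (K − S): max(-121, 0) = 0, max(-16, 0) = 0, max(40, 0) = 40
Node u (S = 150): V_u = e^(−0.08)·[0.4047·0.0000 + 0.5953·0.0000] = 0.0000
Node d (S = 80): V_d = e^(−0.08)·[0.4047·0.0000 + 0.5953·40.0000] = 21.9814
Node 0 (S = 100): V_0 = e^(−0.08)·[0.4047·0.0000 + 0.5953·21.9814] = 12.0795

$12.08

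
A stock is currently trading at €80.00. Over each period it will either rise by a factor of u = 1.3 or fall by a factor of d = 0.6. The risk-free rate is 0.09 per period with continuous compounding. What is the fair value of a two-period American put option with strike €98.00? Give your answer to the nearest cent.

Risk-neutral probability p = (e^0.09 − 0.6)/(1.3 − 0.6) = 0.4942/0.7000 = 0.7060
Terminal stock prices: S_uu = 135.2, S_ud = 62.4, S_dd = 28.8
Terminal payoffs (K − S): max(-37.2, 0) = 0, max(35.6, 0) = 35.6, max(69.2, 0) = 69.2
Node u (S = 104): continuation = e^(−0.09)·[0.7060·0.0000 + 0.2940·35.6000] = 9.5668; exercise value = 0.0000 ≤ continuation, so V_u = 9.5668
Node d (S = 48): continuation = e^(−0.09)·[0.7060·35.6000 + 0.2940·69.2000] = 41.5653; exercise value = 50.0000 > continuation, so V_d = 50.0000 (exercise)
Node 0 (S = 80): continuation = e^(−0.09)·[0.7060·9.5668 + 0.2940·50.0000] = 19.6090; exercise value = 18.0000 ≤ continuation, so V_0 = 19.6090

€19.61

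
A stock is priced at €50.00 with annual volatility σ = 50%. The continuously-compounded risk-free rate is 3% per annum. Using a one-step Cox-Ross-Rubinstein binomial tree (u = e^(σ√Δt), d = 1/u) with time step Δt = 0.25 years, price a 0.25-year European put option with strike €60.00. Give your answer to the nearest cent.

CRR parameters: u = e^(σ√Δt) = e^(0.5·√0.25) = 1.2840, d = 1/u = 0.7788
Per-period rate: rΔt = 0.03·0.25 = 0.0075, so R = e^0.0075 = 1.0075
Risk-neutral probability p = (e^0.0075 − 0.7788)/(1.2840 − 0.7788) = 0.2287/0.5052 = 0.4527
Terminal stock prices: S_u = 64.2, S_d = 38.94
Terminal payoffs (K − S): max(-4.201, 0) = 0, max(21.06, 0) = 21.06
Node 0 (S = 50): V_0 = e^(−0.0075)·[0.4527·0.0000 + 0.5473·21.0600] = 11.4395

€11.44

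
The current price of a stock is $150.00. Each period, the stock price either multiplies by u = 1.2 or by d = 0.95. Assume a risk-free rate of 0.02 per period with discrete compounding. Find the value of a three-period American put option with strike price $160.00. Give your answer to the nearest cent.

Risk-neutral probability p = (1 + 0.02 − 0.95)/(1.2 − 0.95) = 0.0700/0.2500 = 0.2800
Terminal stock prices: S_uuu = 259.2, S_uud = 205.2, S_udd = 162.4, S_ddd = 128.6
Terminal payoffs (K − S): max(-99.2, 0) = 0, max(-45.2, 0) = 0, max(-2.45, 0) = 0, max(31.39, 0) = 31.39
Node uu (S = 216): continuation = 1/1.02·[0.2800·0.0000 + 0.7200·0.0000] = 0.0000; exercise value = 0.0000 ≤ continuation, so V_uu = 0.0000
Node ud (S = 171): continuation = 1/1.02·[0.2800·0.0000 + 0.7200·0.0000] = 0.0000; exercise value = 0.0000 ≤ continuation, so V_ud = 0.0000
Node dd (S = 135.4): continuation = 1/1.02·[0.2800·0.0000 + 0.7200·31.3938] = 22.1603; exercise value = 24.6250 > continuation, so V_dd = 24.6250 (exercise)
Node u (S = 180): continuation = 1/1.02·[0.2800·0.0000 + 0.7200·0.0000] = 0.0000; exercise value = 0.0000 ≤ continuation, so V_u = 0.0000
Node d (S = 142.5): continuation = 1/1.02·[0.2800·0.0000 + 0.7200·24.6250] = 17.3824; exercise value = 17.5000 > continuation, so V_d = 17.5000 (exercise)
Node 0 (S = 150): continuation = 1/1.02·[0.2800·0.0000 + 0.7200·17.5000] = 12.3529; exercise value = 10.0000 ≤ continuation, so V_0 = 12.3529

$12.35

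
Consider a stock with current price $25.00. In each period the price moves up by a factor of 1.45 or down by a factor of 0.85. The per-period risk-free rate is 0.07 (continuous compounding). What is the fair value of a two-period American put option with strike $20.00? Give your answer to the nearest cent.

Risk-neutral probability p = (e^0.07 − 0.85)/(1.45 − 0.85) = 0.2225/0.6000 = 0.3708
Terminal stock prices: S_uu = 52.56, S_ud = 30.81, S_dd = 18.06
Terminal payoffs (K − S): max(-32.56, 0) = 0, max(-10.81, 0) = 0, max(1.938, 0) = 1.938
Node u (S = 36.25): continuation = e^(−0.07)·[0.3708·0.0000 + 0.6292·0.0000] = 0.0000; exercise value = 0.0000 ≤ continuation, so V_u = 0.0000
Node d (S = 21.25): continuation = e^(−0.07)·[0.3708·0.0000 + 0.6292·1.9375] = 1.1366; exercise value = 0.0000 ≤ continuation, so V_d = 1.1366
Node 0 (S = 25): continuation = e^(−0.07)·[0.3708·0.0000 + 0.6292·1.1366] = 0.6667; exercise value = 0.0000 ≤ continuation, so V_0 = 0.6667

$0.67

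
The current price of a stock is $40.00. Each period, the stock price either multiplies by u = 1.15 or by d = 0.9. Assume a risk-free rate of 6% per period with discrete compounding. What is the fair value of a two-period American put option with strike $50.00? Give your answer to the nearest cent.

Risk-neutral probability p = (1 + 0.06 − 0.9)/(1.15 − 0.9) = 0.1600/0.2500 = 0.6400
Terminal stock prices: S_uu = 52.9, S_ud = 41.4, S_dd = 32.4
Terminal payoffs (K − S): max(-2.9, 0) = 0, max(8.6, 0) = 8.6, max(17.6, 0) = 17.6
Node u (S = 46): continuation = 1/1.06·[0.6400·0.0000 + 0.3600·8.6000] = 2.9208; exercise value = 4.0000 > continuation, so V_u = 4.0000 (exercise)
Node d (S = 36): continuation = 1/1.06·[0.6400·8.6000 + 0.3600·17.6000] = 11.1698; exercise value = 14.0000 > continuation, so V_d = 14.0000 (exercise)
Node 0 (S = 40): continuation = 1/1.06·[0.6400·4.0000 + 0.3600·14.0000] = 7.1698; exercise value = 10.0000 > continuation, so V_0 = 10.0000 (exercise)

$10.00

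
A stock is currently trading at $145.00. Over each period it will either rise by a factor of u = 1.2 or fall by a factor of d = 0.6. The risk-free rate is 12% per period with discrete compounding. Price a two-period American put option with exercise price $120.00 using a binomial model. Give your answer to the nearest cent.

Risk-neutral probability p = (1 + 0.12 − 0.6)/(1.2 − 0.6) = 0.5200/0.6000 = 0.8667
Terminal stock prices: S_uu = 208.8, S_ud = 104.4, S_dd = 52.2
Terminal payoffs (K − S): max(-88.8, 0) = 0, max(15.6, 0) = 15.6, max(67.8, 0) = 67.8
Node u (S = 174): continuation = 1/1.12·[0.8667·0.0000 + 0.1333·15.6000] = 1.8571; exercise value = 0.0000 ≤ continuation, so V_u = 1.8571
Node d (S = 87): continuation = 1/1.12·[0.8667·15.6000 + 0.1333·67.8000] = 20.1429; exercise value = 33.0000 > continuation, so V_d = 33.0000 (exercise)
Node 0 (S = 145): continuation = 1/1.12·[0.8667·1.8571 + 0.1333·33.0000] = 5.3656; exercise value = 0.0000 ≤ continuation, so V_0 = 5.3656

$5.37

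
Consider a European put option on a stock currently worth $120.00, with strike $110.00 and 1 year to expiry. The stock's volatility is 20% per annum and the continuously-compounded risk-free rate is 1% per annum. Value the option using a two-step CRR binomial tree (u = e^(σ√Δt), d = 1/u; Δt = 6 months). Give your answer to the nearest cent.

CRR parameters: u = e^(σ√Δt) = e^(0.2·√0.5) = 1.1519, d = 1/u = 0.8681
Per-period rate: rΔt = 0.01·0.5 = 0.005, so R = e^0.005 = 1.0050
Risk-neutral probability p = (e^0.005 − 0.8681)/(1.1519 − 0.8681) = 0.1369/0.2838 = 0.4824
Terminal stock prices: S_uu = 159.2, S_ud = 120, S_dd = 90.44
Terminal payoffs (K − S): max(-49.23, 0) = 0, max(-10, 0) = 0, max(19.56, 0) = 19.56
Node u (S = 138.2): V_u = e^(−0.005)·[0.4824·0.0000 + 0.5176·0.0000] = 0.0000
Node d (S = 104.2): V_d = e^(−0.005)·[0.4824·0.0000 + 0.5176·19.5634] = 10.0762
Node 0 (S = 120): V_0 = e^(−0.005)·[0.4824·0.0000 + 0.5176·10.0762] = 5.1897

$5.19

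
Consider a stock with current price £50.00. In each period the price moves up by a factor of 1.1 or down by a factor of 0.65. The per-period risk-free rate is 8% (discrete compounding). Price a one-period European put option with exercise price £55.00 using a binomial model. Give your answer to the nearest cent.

£0.93

Risk-neutral probability p = (1 + 0.08 − 0.65)/(1.1 − 0.65) = 0.4300/0.4500 = 0.9556
Terminal stock prices: S_u = 55, S_d = 32.5
Terminal payoffs (K − S): max(0, 0) = 0, max(22.5, 0) = 22.5
Node 0 (S = 50): V_0 = 1/1.08·[0.9556·0.0000 + 0.0444·22.5000] = 0.9259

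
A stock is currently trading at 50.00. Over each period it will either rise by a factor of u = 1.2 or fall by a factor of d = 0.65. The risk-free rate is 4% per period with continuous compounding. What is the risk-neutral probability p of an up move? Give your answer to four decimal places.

p = 0.7106

Risk-neutral probability p = (e^0.04 − 0.65)/(1.2 − 0.65) = 0.3908/0.5500 = 0.7106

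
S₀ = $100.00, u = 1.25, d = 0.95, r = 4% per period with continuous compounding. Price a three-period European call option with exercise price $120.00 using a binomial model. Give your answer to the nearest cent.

Risk-neutral probability p = (e^0.04 − 0.95)/(1.25 − 0.95) = 0.0908/0.3000 = 0.3027
Terminal stock prices: S_uuu = 195.3, S_uud = 148.4, S_udd = 112.8, S_ddd = 85.74
Terminal payoffs (S − K): max(75.31, 0) = 75.31, max(28.44, 0) = 28.44, max(-7.188, 0) = 0, max(-34.26, 0) = 0
Node uu (S = 156.2): V_uu = e^(−0.04)·[0.3027·75.3125 + 0.6973·28.4375] = 40.9553
Node ud (S = 118.8): V_ud = e^(−0.04)·[0.3027·28.4375 + 0.6973·0.0000] = 8.2706
Node dd (S = 90.25): V_dd = e^(−0.04)·[0.3027·0.0000 + 0.6973·0.0000] = 0.0000
Node u (S = 125): V_u = e^(−0.04)·[0.3027·40.9553 + 0.6973·8.2706] = 17.4521
Node d (S = 95): V_d = e^(−0.04)·[0.3027·8.2706 + 0.6973·0.0000] = 2.4054
Node 0 (S = 100): V_0 = e^(−0.04)·[0.3027·17.4521 + 0.6973·2.4054] = 6.6871

$6.69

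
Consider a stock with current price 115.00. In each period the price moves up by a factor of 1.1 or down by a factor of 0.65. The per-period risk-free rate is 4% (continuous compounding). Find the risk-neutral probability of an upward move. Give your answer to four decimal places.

Risk-neutral probability p = (e^0.04 − 0.65)/(1.1 − 0.65) = 0.3908/0.4500 = 0.8685

p = 0.8685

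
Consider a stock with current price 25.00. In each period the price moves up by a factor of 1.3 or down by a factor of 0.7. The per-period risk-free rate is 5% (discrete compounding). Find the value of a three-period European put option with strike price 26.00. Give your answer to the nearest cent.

Risk-neutral probability p = (1 + 0.05 − 0.7)/(1.3 − 0.7) = 0.3500/0.6000 = 0.5833
Terminal stock prices: S_uuu = 54.93, S_uud = 29.58, S_udd = 15.92, S_ddd = 8.575
Terminal payoffs (K − S): max(-28.93, 0) = 0, max(-3.575, 0) = 0, max(10.08, 0) = 10.08, max(17.43, 0) = 17.43
Node uu (S = 42.25): V_uu = 1/1.05·[0.5833·0.0000 + 0.4167·0.0000] = 0.0000
Node ud (S = 22.75): V_ud = 1/1.05·[0.5833·0.0000 + 0.4167·10.0750] = 3.9980
Node dd (S = 12.25): V_dd = 1/1.05·[0.5833·10.0750 + 0.4167·17.4250] = 12.5119
Node u (S = 32.5): V_u = 1/1.05·[0.5833·0.0000 + 0.4167·3.9980] = 1.5865
Node d (S = 17.5): V_d = 1/1.05·[0.5833·3.9980 + 0.4167·12.5119] = 7.1862
Node 0 (S = 25): V_0 = 1/1.05·[0.5833·1.5865 + 0.4167·7.1862] = 3.7330

3.73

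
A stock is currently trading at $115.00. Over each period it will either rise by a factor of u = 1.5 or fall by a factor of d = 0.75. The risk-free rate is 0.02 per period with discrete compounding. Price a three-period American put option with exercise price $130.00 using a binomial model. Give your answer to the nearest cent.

Risk-neutral probability p = (1 + 0.02 − 0.75)/(1.5 − 0.75) = 0.2700/0.7500 = 0.3600
Terminal stock prices: S_uuu = 388.1, S_uud = 194.1, S_udd = 97.03, S_ddd = 48.52
Terminal payoffs (K − S): max(-258.1, 0) = 0, max(-64.06, 0) = 0, max(32.97, 0) = 32.97, max(81.48, 0) = 81.48
Node uu (S = 258.8): continuation = 1/1.02·[0.3600·0.0000 + 0.6400·0.0000] = 0.0000; exercise value = 0.0000 ≤ continuation, so V_uu = 0.0000
Node ud (S = 129.4): continuation = 1/1.02·[0.3600·0.0000 + 0.6400·32.9688] = 20.6863; exercise value = 0.6250 ≤ continuation, so V_ud = 20.6863
Node dd (S = 64.69): continuation = 1/1.02·[0.3600·32.9688 + 0.6400·81.4844] = 62.7635; exercise value = 65.3125 > continuation, so V_dd = 65.3125 (exercise)
Node u (S = 172.5): continuation = 1/1.02·[0.3600·0.0000 + 0.6400·20.6863] = 12.9796; exercise value = 0.0000 ≤ continuation, so V_u = 12.9796
Node d (S = 86.25): continuation = 1/1.02·[0.3600·20.6863 + 0.6400·65.3125] = 48.2814; exercise value = 43.7500 ≤ continuation, so V_d = 48.2814
Node 0 (S = 115): continuation = 1/1.02·[0.3600·12.9796 + 0.6400·48.2814] = 34.8753; exercise value = 15.0000 ≤ continuation, so V_0 = 34.8753

$34.88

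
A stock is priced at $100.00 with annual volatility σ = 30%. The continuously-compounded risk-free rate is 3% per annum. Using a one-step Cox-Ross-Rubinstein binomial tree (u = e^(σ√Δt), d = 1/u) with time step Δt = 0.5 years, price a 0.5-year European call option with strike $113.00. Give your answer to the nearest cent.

$5.05

CRR parameters: u = e^(σ√Δt) = e^(0.3·√0.5) = 1.2363, d = 1/u = 0.8089
Per-period rate: rΔt = 0.03·0.5 = 0.015, so R = e^0.015 = 1.0151
Risk-neutral probability p = (e^0.015 − 0.8089)/(1.2363 − 0.8089) = 0.2063/0.4275 = 0.4825
Terminal stock prices: S_u = 123.6, S_d = 80.89
Terminal payoffs (S − K): max(10.63, 0) = 10.63, max(-32.11, 0) = 0
Node 0 (S = 100): V_0 = e^(−0.015)·[0.4825·10.6311 + 0.5175·0.0000] = 5.0534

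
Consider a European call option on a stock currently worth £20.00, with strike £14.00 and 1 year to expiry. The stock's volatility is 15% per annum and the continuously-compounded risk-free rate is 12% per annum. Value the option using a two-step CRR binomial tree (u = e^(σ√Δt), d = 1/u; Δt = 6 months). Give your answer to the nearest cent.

CRR parameters: u = e^(σ√Δt) = e^(0.15·√0.5) = 1.1119, d = 1/u = 0.8994
Per-period rate: rΔt = 0.12·0.5 = 0.06, so R = e^0.06 = 1.0618
Risk-neutral probability p = (e^0.06 − 0.8994)/(1.1119 − 0.8994) = 0.1625/0.2125 = 0.7645
Terminal stock prices: S_uu = 24.73, S_ud = 20, S_dd = 16.18
Terminal payoffs (S − K): max(10.73, 0) = 10.73, max(6, 0) = 6, max(2.177, 0) = 2.177
Node u (S = 22.24): V_u = e^(−0.06)·[0.7645·10.7262 + 0.2355·6.0000] = 9.0532
Node d (S = 17.99): V_d = e^(−0.06)·[0.7645·6.0000 + 0.2355·2.1772] = 4.8026
Node 0 (S = 20): V_0 = e^(−0.06)·[0.7645·9.0532 + 0.2355·4.8026] = 7.5831

£7.58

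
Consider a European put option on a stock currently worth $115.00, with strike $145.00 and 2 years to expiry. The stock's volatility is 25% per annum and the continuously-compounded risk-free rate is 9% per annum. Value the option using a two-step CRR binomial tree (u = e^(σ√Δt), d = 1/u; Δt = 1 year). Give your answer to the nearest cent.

CRR parameters: u = e^(σ√Δt) = e^(0.25·√1) = 1.2840, d = 1/u = 0.7788
Per-period rate: rΔt = 0.09·1 = 0.09, so R = e^0.09 = 1.0942
Risk-neutral probability p = (e^0.09 − 0.7788)/(1.2840 − 0.7788) = 0.3154/0.5052 = 0.6242
Terminal stock prices: S_uu = 189.6, S_ud = 115, S_dd = 69.75
Terminal payoffs (K − S): max(-44.6, 0) = 0, max(30, 0) = 30, max(75.25, 0) = 75.25
Node u (S = 147.7): V_u = e^(−0.09)·[0.6242·0.0000 + 0.3758·30.0000] = 10.3030
Node d (S = 89.56): V_d = e^(−0.09)·[0.6242·30.0000 + 0.3758·75.2490] = 42.9579
Node 0 (S = 115): V_0 = e^(−0.09)·[0.6242·10.3030 + 0.3758·42.9579] = 20.6310

$20.63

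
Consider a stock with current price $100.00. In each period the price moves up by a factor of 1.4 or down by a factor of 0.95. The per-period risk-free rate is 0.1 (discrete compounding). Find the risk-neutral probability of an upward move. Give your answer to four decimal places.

Risk-neutral probability p = (1 + 0.1 − 0.95)/(1.4 − 0.95) = 0.1500/0.4500 = 0.3333

p = 0.3333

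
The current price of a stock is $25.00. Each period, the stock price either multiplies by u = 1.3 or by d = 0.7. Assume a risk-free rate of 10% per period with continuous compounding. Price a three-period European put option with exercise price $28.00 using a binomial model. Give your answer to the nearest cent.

Risk-neutral probability p = (e^0.1 − 0.7)/(1.3 − 0.7) = 0.4052/0.6000 = 0.6753
Terminal stock prices: S_uuu = 54.93, S_uud = 29.58, S_udd = 15.92, S_ddd = 8.575
Terminal payoffs (K − S): max(-26.93, 0) = 0, max(-1.575, 0) = 0, max(12.08, 0) = 12.08, max(19.43, 0) = 19.43
Node uu (S = 42.25): V_uu = e^(−0.1)·[0.6753·0.0000 + 0.3247·0.0000] = 0.0000
Node ud (S = 22.75): V_ud = e^(−0.1)·[0.6753·0.0000 + 0.3247·12.0750] = 3.5478
Node dd (S = 12.25): V_dd = e^(−0.1)·[0.6753·12.0750 + 0.3247·19.4250] = 13.0854
Node u (S = 32.5): V_u = e^(−0.1)·[0.6753·0.0000 + 0.3247·3.5478] = 1.0424
Node d (S = 17.5): V_d = e^(−0.1)·[0.6753·3.5478 + 0.3247·13.0854] = 6.0125
Node 0 (S = 25): V_0 = e^(−0.1)·[0.6753·1.0424 + 0.3247·6.0125] = 2.4035

$2.40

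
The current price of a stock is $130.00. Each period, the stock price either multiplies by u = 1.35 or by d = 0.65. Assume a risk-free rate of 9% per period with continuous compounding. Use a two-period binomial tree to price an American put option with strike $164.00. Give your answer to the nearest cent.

Risk-neutral probability p = (e^0.09 − 0.65)/(1.35 − 0.65) = 0.4442/0.7000 = 0.6345
Terminal stock prices: S_uu = 236.9, S_ud = 114.1, S_dd = 54.93
Terminal payoffs (K − S): max(-72.93, 0) = 0, max(49.92, 0) = 49.92, max(109.1, 0) = 109.1
Node u (S = 175.5): continuation = e^(−0.09)·[0.6345·0.0000 + 0.3655·49.9250] = 16.6755; exercise value = 0.0000 ≤ continuation, so V_u = 16.6755
Node d (S = 84.5): continuation = e^(−0.09)·[0.6345·49.9250 + 0.3655·109.0750] = 65.3847; exercise value = 79.5000 > continuation, so V_d = 79.5000 (exercise)
Node 0 (S = 130): continuation = e^(−0.09)·[0.6345·16.6755 + 0.3655·79.5000] = 36.2243; exercise value = 34.0000 ≤ continuation, so V_0 = 36.2243

$36.22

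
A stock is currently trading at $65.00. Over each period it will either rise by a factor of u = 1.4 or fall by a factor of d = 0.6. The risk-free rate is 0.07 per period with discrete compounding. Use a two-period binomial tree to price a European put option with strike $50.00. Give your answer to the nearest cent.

Risk-neutral probability p = (1 + 0.07 − 0.6)/(1.4 − 0.6) = 0.4700/0.8000 = 0.5875
Terminal stock prices: S_uu = 127.4, S_ud = 54.6, S_dd = 23.4
Terminal payoffs (K − S): max(-77.4, 0) = 0, max(-4.6, 0) = 0, max(26.6, 0) = 26.6
Node u (S = 91): V_u = 1/1.07·[0.5875·0.0000 + 0.4125·0.0000] = 0.0000
Node d (S = 39): V_d = 1/1.07·[0.5875·0.0000 + 0.4125·26.6000] = 10.2547
Node 0 (S = 65): V_0 = 1/1.07·[0.5875·0.0000 + 0.4125·10.2547] = 3.9533

$3.95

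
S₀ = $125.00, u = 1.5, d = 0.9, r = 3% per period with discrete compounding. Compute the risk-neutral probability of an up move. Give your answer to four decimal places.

Risk-neutral probability p = (1 + 0.03 − 0.9)/(1.5 − 0.9) = 0.1300/0.6000 = 0.2167

p = 0.2167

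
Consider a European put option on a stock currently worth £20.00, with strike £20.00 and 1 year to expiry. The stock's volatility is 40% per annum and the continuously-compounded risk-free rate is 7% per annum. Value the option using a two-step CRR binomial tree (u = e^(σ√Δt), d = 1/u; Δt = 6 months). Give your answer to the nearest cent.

CRR parameters: u = e^(σ√Δt) = e^(0.4·√0.5) = 1.3269, d = 1/u = 0.7536
Per-period rate: rΔt = 0.07·0.5 = 0.035, so R = e^0.035 = 1.0356
Risk-neutral probability p = (e^0.035 − 0.7536)/(1.3269 − 0.7536) = 0.2820/0.5733 = 0.4919
Terminal stock prices: S_uu = 35.21, S_ud = 20, S_dd = 11.36
Terminal payoffs (K − S): max(-15.21, 0) = 0, max(0, 0) = 0, max(8.641, 0) = 8.641
Node u (S = 26.54): V_u = e^(−0.035)·[0.4919·0.0000 + 0.5081·0.0000] = 0.0000
Node d (S = 15.07): V_d = e^(−0.035)·[0.4919·0.0000 + 0.5081·8.6406] = 4.2393
Node 0 (S = 20): V_0 = e^(−0.035)·[0.4919·0.0000 + 0.5081·4.2393] = 2.0800

£2.08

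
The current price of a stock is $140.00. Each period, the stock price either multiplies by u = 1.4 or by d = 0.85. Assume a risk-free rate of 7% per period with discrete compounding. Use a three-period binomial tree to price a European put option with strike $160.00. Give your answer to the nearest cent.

$19.54

Risk-neutral probability p = (1 + 0.07 − 0.85)/(1.4 − 0.85) = 0.2200/0.5500 = 0.4000
Terminal stock prices: S_uuu = 384.2, S_uud = 233.2, S_udd = 141.6, S_ddd = 85.98
Terminal payoffs (K − S): max(-224.2, 0) = 0, max(-73.24, 0) = 0, max(18.39, 0) = 18.39, max(74.02, 0) = 74.02
Node uu (S = 274.4): V_uu = 1/1.07·[0.4000·0.0000 + 0.6000·0.0000] = 0.0000
Node ud (S = 166.6): V_ud = 1/1.07·[0.4000·0.0000 + 0.6000·18.3900] = 10.3121
Node dd (S = 101.1): V_dd = 1/1.07·[0.4000·18.3900 + 0.6000·74.0225] = 48.3827
Node u (S = 196): V_u = 1/1.07·[0.4000·0.0000 + 0.6000·10.3121] = 5.7825
Node d (S = 119): V_d = 1/1.07·[0.4000·10.3121 + 0.6000·48.3827] = 30.9855
Node 0 (S = 140): V_0 = 1/1.07·[0.4000·5.7825 + 0.6000·30.9855] = 19.5367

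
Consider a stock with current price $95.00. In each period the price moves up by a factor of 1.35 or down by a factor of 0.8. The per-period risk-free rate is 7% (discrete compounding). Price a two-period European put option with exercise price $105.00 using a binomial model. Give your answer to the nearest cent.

$11.05

Risk-neutral probability p = (1 + 0.07 − 0.8)/(1.35 − 0.8) = 0.2700/0.5500 = 0.4909
Terminal stock prices: S_uu = 173.1, S_ud = 102.6, S_dd = 60.8
Terminal payoffs (K − S): max(-68.14, 0) = 0, max(2.4, 0) = 2.4, max(44.2, 0) = 44.2
Node u (S = 128.2): V_u = 1/1.07·[0.4909·0.0000 + 0.5091·2.4000] = 1.1419
Node d (S = 76): V_d = 1/1.07·[0.4909·2.4000 + 0.5091·44.2000] = 22.1308
Node 0 (S = 95): V_0 = 1/1.07·[0.4909·1.1419 + 0.5091·22.1308] = 11.0534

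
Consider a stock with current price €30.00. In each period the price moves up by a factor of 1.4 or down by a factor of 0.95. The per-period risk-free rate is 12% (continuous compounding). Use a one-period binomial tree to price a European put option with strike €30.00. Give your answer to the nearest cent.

€0.81

Risk-neutral probability p = (e^0.12 − 0.95)/(1.4 − 0.95) = 0.1775/0.4500 = 0.3944
Terminal stock prices: S_u = 42, S_d = 28.5
Terminal payoffs (K − S): max(-12, 0) = 0, max(1.5, 0) = 1.5
Node 0 (S = 30): V_0 = e^(−0.12)·[0.3944·0.0000 + 0.6056·1.5000] = 0.8056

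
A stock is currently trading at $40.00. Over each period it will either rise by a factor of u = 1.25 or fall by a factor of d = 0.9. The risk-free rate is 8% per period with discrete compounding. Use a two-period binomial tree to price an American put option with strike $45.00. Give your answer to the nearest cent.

Risk-neutral probability p = (1 + 0.08 − 0.9)/(1.25 − 0.9) = 0.1800/0.3500 = 0.5143
Terminal stock prices: S_uu = 62.5, S_ud = 45, S_dd = 32.4
Terminal payoffs (K − S): max(-17.5, 0) = 0, max(0, 0) = 0, max(12.6, 0) = 12.6
Node u (S = 50): continuation = 1/1.08·[0.5143·0.0000 + 0.4857·0.0000] = 0.0000; exercise value = 0.0000 ≤ continuation, so V_u = 0.0000
Node d (S = 36): continuation = 1/1.08·[0.5143·0.0000 + 0.4857·12.6000] = 5.6667; exercise value = 9.0000 > continuation, so V_d = 9.0000 (exercise)
Node 0 (S = 40): continuation = 1/1.08·[0.5143·0.0000 + 0.4857·9.0000] = 4.0476; exercise value = 5.0000 > continuation, so V_0 = 5.0000 (exercise)

$5.00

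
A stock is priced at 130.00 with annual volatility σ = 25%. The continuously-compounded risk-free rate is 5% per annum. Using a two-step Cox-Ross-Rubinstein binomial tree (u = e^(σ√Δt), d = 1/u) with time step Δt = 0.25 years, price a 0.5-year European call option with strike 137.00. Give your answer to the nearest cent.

CRR parameters: u = e^(σ√Δt) = e^(0.25·√0.25) = 1.1331, d = 1/u = 0.8825
Per-period rate: rΔt = 0.05·0.25 = 0.0125, so R = e^0.0125 = 1.0126
Risk-neutral probability p = (e^0.0125 − 0.8825)/(1.1331 − 0.8825) = 0.1301/0.2507 = 0.5190
Terminal stock prices: S_uu = 166.9, S_ud = 130, S_dd = 101.2
Terminal payoffs (S − K): max(29.92, 0) = 29.92, max(-7, 0) = 0, max(-35.76, 0) = 0
Node u (S = 147.3): V_u = e^(−0.0125)·[0.5190·29.9233 + 0.4810·0.0000] = 15.3365
Node d (S = 114.7): V_d = e^(−0.0125)·[0.5190·0.0000 + 0.4810·0.0000] = 0.0000
Node 0 (S = 130): V_0 = e^(−0.0125)·[0.5190·15.3365 + 0.4810·0.0000] = 7.8604

7.86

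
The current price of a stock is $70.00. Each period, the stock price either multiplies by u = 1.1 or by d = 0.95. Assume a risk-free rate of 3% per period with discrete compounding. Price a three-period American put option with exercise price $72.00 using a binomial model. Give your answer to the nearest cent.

$2.76

Risk-neutral probability p = (1 + 0.03 − 0.95)/(1.1 − 0.95) = 0.0800/0.1500 = 0.5333
Terminal stock prices: S_uuu = 93.17, S_uud = 80.47, S_udd = 69.49, S_ddd = 60.02
Terminal payoffs (K − S): max(-21.17, 0) = 0, max(-8.465, 0) = 0, max(2.508, 0) = 2.508, max(11.98, 0) = 11.98
Node uu (S = 84.7): continuation = 1/1.03·[0.5333·0.0000 + 0.4667·0.0000] = 0.0000; exercise value = 0.0000 ≤ continuation, so V_uu = 0.0000
Node ud (S = 73.15): continuation = 1/1.03·[0.5333·0.0000 + 0.4667·2.5075] = 1.1361; exercise value = 0.0000 ≤ continuation, so V_ud = 1.1361
Node dd (S = 63.17): continuation = 1/1.03·[0.5333·2.5075 + 0.4667·11.9838] = 6.7279; exercise value = 8.8250 > continuation, so V_dd = 8.8250 (exercise)
Node u (S = 77): continuation = 1/1.03·[0.5333·0.0000 + 0.4667·1.1361] = 0.5147; exercise value = 0.0000 ≤ continuation, so V_u = 0.5147
Node d (S = 66.5): continuation = 1/1.03·[0.5333·1.1361 + 0.4667·8.8250] = 4.5866; exercise value = 5.5000 > continuation, so V_d = 5.5000 (exercise)
Node 0 (S = 70): continuation = 1/1.03·[0.5333·0.5147 + 0.4667·5.5000] = 2.7584; exercise value = 2.0000 ≤ continuation, so V_0 = 2.7584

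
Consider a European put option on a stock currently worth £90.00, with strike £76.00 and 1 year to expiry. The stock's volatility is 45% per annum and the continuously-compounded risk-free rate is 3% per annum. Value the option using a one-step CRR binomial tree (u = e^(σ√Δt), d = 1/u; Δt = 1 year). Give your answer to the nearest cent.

CRR parameters: u = e^(σ√Δt) = e^(0.45·√1) = 1.5683, d = 1/u = 0.6376
Per-period rate: rΔt = 0.03·1 = 0.03, so R = e^0.03 = 1.0305
Risk-neutral probability p = (e^0.03 − 0.6376)/(1.5683 − 0.6376) = 0.3928/0.9307 = 0.4221
Terminal stock prices: S_u = 141.1, S_d = 57.39
Terminal payoffs (K − S): max(-65.15, 0) = 0, max(18.61, 0) = 18.61
Node 0 (S = 90): V_0 = e^(−0.03)·[0.4221·0.0000 + 0.5779·18.6135] = 10.4391

£10.44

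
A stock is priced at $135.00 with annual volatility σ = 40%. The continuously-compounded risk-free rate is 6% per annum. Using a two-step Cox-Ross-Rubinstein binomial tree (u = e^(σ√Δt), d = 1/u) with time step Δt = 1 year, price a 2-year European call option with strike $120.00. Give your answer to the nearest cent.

CRR parameters: u = e^(σ√Δt) = e^(0.4·√1) = 1.4918, d = 1/u = 0.6703
Per-period rate: rΔt = 0.06·1 = 0.06, so R = e^0.06 = 1.0618
Risk-neutral probability p = (e^0.06 − 0.6703)/(1.4918 − 0.6703) = 0.3915/0.8215 = 0.4766
Terminal stock prices: S_uu = 300.4, S_ud = 135, S_dd = 60.66
Terminal payoffs (S − K): max(180.4, 0) = 180.4, max(15, 0) = 15, max(-59.34, 0) = 0
Node u (S = 201.4): V_u = e^(−0.06)·[0.4766·180.4480 + 0.5234·15.0000] = 88.3846
Node d (S = 90.49): V_d = e^(−0.06)·[0.4766·15.0000 + 0.5234·0.0000] = 6.7325
Node 0 (S = 135): V_0 = e^(−0.06)·[0.4766·88.3846 + 0.5234·6.7325] = 42.9884

$42.99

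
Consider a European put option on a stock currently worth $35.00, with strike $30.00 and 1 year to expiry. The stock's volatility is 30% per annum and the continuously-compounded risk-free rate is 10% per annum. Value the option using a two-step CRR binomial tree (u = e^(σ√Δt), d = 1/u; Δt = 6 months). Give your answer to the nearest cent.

$1.20

CRR parameters: u = e^(σ√Δt) = e^(0.3·√0.5) = 1.2363, d = 1/u = 0.8089
Per-period rate: rΔt = 0.1·0.5 = 0.05, so R = e^0.05 = 1.0513
Risk-neutral probability p = (e^0.05 − 0.8089)/(1.2363 − 0.8089) = 0.2424/0.4275 = 0.5671
Terminal stock prices: S_uu = 53.5, S_ud = 35, S_dd = 22.9
Terminal payoffs (K − S): max(-23.5, 0) = 0, max(-5, 0) = 0, max(7.101, 0) = 7.101
Node u (S = 43.27): V_u = e^(−0.05)·[0.5671·0.0000 + 0.4329·0.0000] = 0.0000
Node d (S = 28.31): V_d = e^(−0.05)·[0.5671·0.0000 + 0.4329·7.1012] = 2.9241
Node 0 (S = 35): V_0 = e^(−0.05)·[0.5671·0.0000 + 0.4329·2.9241] = 1.2041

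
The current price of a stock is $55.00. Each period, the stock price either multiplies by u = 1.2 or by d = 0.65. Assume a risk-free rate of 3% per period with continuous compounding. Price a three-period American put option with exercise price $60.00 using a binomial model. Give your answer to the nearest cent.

Risk-neutral probability p = (e^0.03 − 0.65)/(1.2 − 0.65) = 0.3805/0.5500 = 0.6917
Terminal stock prices: S_uuu = 95.04, S_uud = 51.48, S_udd = 27.89, S_ddd = 15.1
Terminal payoffs (K − S): max(-35.04, 0) = 0, max(8.52, 0) = 8.52, max(32.11, 0) = 32.11, max(44.9, 0) = 44.9
Node uu (S = 79.2): continuation = e^(−0.03)·[0.6917·0.0000 + 0.3083·8.5200] = 2.5488; exercise value = 0.0000 ≤ continuation, so V_uu = 2.5488
Node ud (S = 42.9): continuation = e^(−0.03)·[0.6917·8.5200 + 0.3083·32.1150] = 15.3267; exercise value = 17.1000 > continuation, so V_ud = 17.1000 (exercise)
Node dd (S = 23.24): continuation = e^(−0.03)·[0.6917·32.1150 + 0.3083·44.8956] = 34.9892; exercise value = 36.7625 > continuation, so V_dd = 36.7625 (exercise)
Node u (S = 66): continuation = e^(−0.03)·[0.6917·2.5488 + 0.3083·17.1000] = 6.8265; exercise value = 0.0000 ≤ continuation, so V_u = 6.8265
Node d (S = 35.75): continuation = e^(−0.03)·[0.6917·17.1000 + 0.3083·36.7625] = 22.4767; exercise value = 24.2500 > continuation, so V_d = 24.2500 (exercise)
Node 0 (S = 55): continuation = e^(−0.03)·[0.6917·6.8265 + 0.3083·24.2500] = 11.8371; exercise value = 5.0000 ≤ continuation, so V_0 = 11.8371

$11.84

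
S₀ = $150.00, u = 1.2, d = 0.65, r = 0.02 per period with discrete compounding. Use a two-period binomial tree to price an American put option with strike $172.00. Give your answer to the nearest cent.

$35.54

Risk-neutral probability p = (1 + 0.02 − 0.65)/(1.2 − 0.65) = 0.3700/0.5500 = 0.6727
Terminal stock prices: S_uu = 216, S_ud = 117, S_dd = 63.38
Terminal payoffs (K − S): max(-44, 0) = 0, max(55, 0) = 55, max(108.6, 0) = 108.6
Node u (S = 180): continuation = 1/1.02·[0.6727·0.0000 + 0.3273·55.0000] = 17.6471; exercise value = 0.0000 ≤ continuation, so V_u = 17.6471
Node d (S = 97.5): continuation = 1/1.02·[0.6727·55.0000 + 0.3273·108.6250] = 71.1275; exercise value = 74.5000 > continuation, so V_d = 74.5000 (exercise)
Node 0 (S = 150): continuation = 1/1.02·[0.6727·17.6471 + 0.3273·74.5000] = 35.5426; exercise value = 22.0000 ≤ continuation, so V_0 = 35.5426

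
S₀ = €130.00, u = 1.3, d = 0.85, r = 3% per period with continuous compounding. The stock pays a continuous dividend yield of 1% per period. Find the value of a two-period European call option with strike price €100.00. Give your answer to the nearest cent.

Per-period risk-free factor R = e^0.03 = 1.0305; dividend-adjusted growth = e^(0.03−0.01) = 1.0202.
Risk-neutral probability p = (1.0202 − 0.85)/(1.3 − 0.85) = 0.1702/0.4500 = 0.3782
Terminal stock prices: S_uu = 219.7, S_ud = 143.7, S_dd = 93.92
Terminal payoffs (S − K): max(119.7, 0) = 119.7, max(43.65, 0) = 43.65, max(-6.075, 0) = 0
Node u (S = 169): V_u = e^(−0.03)·[0.3782·119.7000 + 0.6218·43.6500] = 70.2739
Node d (S = 110.5): V_d = e^(−0.03)·[0.3782·43.6500 + 0.6218·0.0000] = 16.0216
Node 0 (S = 130): V_0 = e^(−0.03)·[0.3782·70.2739 + 0.6218·16.0216] = 35.4612

€35.46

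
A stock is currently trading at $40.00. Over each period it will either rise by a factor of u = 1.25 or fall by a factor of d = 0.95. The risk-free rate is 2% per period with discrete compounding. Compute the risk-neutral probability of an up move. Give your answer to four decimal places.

Risk-neutral probability p = (1 + 0.02 − 0.95)/(1.25 − 0.95) = 0.0700/0.3000 = 0.2333

p = 0.2333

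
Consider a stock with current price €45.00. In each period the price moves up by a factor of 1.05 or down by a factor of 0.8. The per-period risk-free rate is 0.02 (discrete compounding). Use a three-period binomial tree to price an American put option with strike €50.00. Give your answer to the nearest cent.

Risk-neutral probability p = (1 + 0.02 − 0.8)/(1.05 − 0.8) = 0.2200/0.2500 = 0.8800
Terminal stock prices: S_uuu = 52.09, S_uud = 39.69, S_udd = 30.24, S_ddd = 23.04
Terminal payoffs (K − S): max(-2.093, 0) = 0, max(10.31, 0) = 10.31, max(19.76, 0) = 19.76, max(26.96, 0) = 26.96
Node uu (S = 49.61): continuation = 1/1.02·[0.8800·0.0000 + 0.1200·10.3100] = 1.2129; exercise value = 0.3875 ≤ continuation, so V_uu = 1.2129
Node ud (S = 37.8): continuation = 1/1.02·[0.8800·10.3100 + 0.1200·19.7600] = 11.2196; exercise value = 12.2000 > continuation, so V_ud = 12.2000 (exercise)
Node dd (S = 28.8): continuation = 1/1.02·[0.8800·19.7600 + 0.1200·26.9600] = 20.2196; exercise value = 21.2000 > continuation, so V_dd = 21.2000 (exercise)
Node u (S = 47.25): continuation = 1/1.02·[0.8800·1.2129 + 0.1200·12.2000] = 2.4818; exercise value = 2.7500 > continuation, so V_u = 2.7500 (exercise)
Node d (S = 36): continuation = 1/1.02·[0.8800·12.2000 + 0.1200·21.2000] = 13.0196; exercise value = 14.0000 > continuation, so V_d = 14.0000 (exercise)
Node 0 (S = 45): continuation = 1/1.02·[0.8800·2.7500 + 0.1200·14.0000] = 4.0196; exercise value = 5.0000 > continuation, so V_0 = 5.0000 (exercise)

€5.00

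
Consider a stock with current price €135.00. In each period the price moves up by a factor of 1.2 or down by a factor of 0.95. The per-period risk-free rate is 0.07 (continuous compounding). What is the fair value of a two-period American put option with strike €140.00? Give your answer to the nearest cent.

Risk-neutral probability p = (e^0.07 − 0.95)/(1.2 − 0.95) = 0.1225/0.2500 = 0.4900
Terminal stock prices: S_uu = 194.4, S_ud = 153.9, S_dd = 121.8
Terminal payoffs (K − S): max(-54.4, 0) = 0, max(-13.9, 0) = 0, max(18.16, 0) = 18.16
Node u (S = 162): continuation = e^(−0.07)·[0.4900·0.0000 + 0.5100·0.0000] = 0.0000; exercise value = 0.0000 ≤ continuation, so V_u = 0.0000
Node d (S = 128.2): continuation = e^(−0.07)·[0.4900·0.0000 + 0.5100·18.1625] = 8.6361; exercise value = 11.7500 > continuation, so V_d = 11.7500 (exercise)
Node 0 (S = 135): continuation = e^(−0.07)·[0.4900·0.0000 + 0.5100·11.7500] = 5.5870; exercise value = 5.0000 ≤ continuation, so V_0 = 5.5870

€5.59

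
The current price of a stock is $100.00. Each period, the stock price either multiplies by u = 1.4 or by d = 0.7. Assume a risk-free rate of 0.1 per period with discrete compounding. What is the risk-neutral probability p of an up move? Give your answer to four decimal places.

p = 0.5714

Risk-neutral probability p = (1 + 0.1 − 0.7)/(1.4 − 0.7) = 0.4000/0.7000 = 0.5714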